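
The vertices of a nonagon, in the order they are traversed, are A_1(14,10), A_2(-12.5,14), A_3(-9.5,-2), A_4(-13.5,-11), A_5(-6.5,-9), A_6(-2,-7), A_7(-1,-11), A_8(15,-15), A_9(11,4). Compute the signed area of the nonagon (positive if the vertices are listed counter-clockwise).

Apply the shoelace formula: 2A = Σ (x_i·y_{i+1} − x_{i+1}·y_i), indices taken mod 9.
Cross-terms: 321, 158, 77.5, 50, 27.5, 15, 180, 225, 54  ⇒  Σ = 1108
Signed area = Σ/2 = 554 (positive ⇒ counter-clockwise traversal).

554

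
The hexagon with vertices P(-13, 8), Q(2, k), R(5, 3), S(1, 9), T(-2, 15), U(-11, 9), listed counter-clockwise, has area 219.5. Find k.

The doubled signed area Σ (x_i y_{i+1} − x_{i+1} y_i) is linear in k.
With k=0 it equals 241; the coefficient of k is -18 (from the two edges through Q).
So -18·k + 241 = 2·219.5 = 439 ⇒ k = -11.

-11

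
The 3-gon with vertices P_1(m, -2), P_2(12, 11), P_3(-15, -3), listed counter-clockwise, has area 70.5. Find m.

The doubled signed area Σ (x_i y_{i+1} − x_{i+1} y_i) is linear in m.
With m=0 it equals 183; the coefficient of m is 14 (from the two edges through P_1).
So 14·m + 183 = 2·70.5 = 141 ⇒ m = -3.

-3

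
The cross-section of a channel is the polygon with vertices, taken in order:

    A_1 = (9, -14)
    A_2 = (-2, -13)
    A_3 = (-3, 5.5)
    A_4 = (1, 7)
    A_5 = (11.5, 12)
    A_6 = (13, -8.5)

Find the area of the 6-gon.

Apply the shoelace (surveyor's) formula: 2A = Σ (x_i·y_{i+1} − x_{i+1}·y_i), indices taken mod 6.
Cross-terms: -145, -50, -26.5, -68.5, -253.75, -105.5  ⇒  Σ = -649.25
Area = |Σ|/2 = 324.625.

324.625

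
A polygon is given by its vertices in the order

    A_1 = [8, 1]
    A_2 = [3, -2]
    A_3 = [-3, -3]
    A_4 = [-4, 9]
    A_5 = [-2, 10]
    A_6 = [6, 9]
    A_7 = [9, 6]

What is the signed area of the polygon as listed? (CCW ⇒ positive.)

Cross-terms: -19, -15, -39, -22, -78, -45, -39  ⇒  Σ = -257
Signed area = Σ/2 = -128.5 (negative ⇒ clockwise traversal).

-128.5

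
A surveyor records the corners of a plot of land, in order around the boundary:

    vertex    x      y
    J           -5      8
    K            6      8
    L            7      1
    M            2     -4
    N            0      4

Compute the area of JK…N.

70

Cross-terms: -88, -50, -30, 8, 20  ⇒  Σ = -140
Area = |Σ|/2 = 70.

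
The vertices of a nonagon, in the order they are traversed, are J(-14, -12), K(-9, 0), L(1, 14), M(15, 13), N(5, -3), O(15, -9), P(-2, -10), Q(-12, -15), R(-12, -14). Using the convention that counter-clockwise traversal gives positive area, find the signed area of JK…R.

-431.5

Apply Gauss's area formula: 2A = Σ (x_i·y_{i+1} − x_{i+1}·y_i), indices taken mod 9.
Cross-terms: -108, -126, -197, -110, 0, -168, -90, -12, -52  ⇒  Σ = -863
Signed area = Σ/2 = -431.5 (negative ⇒ clockwise traversal).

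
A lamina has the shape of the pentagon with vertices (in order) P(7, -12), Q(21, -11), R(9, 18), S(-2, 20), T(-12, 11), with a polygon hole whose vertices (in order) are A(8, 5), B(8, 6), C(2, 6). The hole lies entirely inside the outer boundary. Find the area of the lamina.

Outer boundary:
Cross-terms: 175, 477, 216, 218, 67  ⇒  Σ = 1153
Area = |Σ|/2 = 576.5.
Hole:
Apply Gauss's area formula: 2A = Σ (x_i·y_{i+1} − x_{i+1}·y_i), indices taken mod 3.
A→B: (8)(6) − (8)(5) = 8
B→C: (8)(6) − (2)(6) = 36
C→A: (2)(5) − (8)(6) = -38
Σ = 6
Area = |Σ|/2 = 3.
Net area = 576.5 − 3 = 573.5.

573.5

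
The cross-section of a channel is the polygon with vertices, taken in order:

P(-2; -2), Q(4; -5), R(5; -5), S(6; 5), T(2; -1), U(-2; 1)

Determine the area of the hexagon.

Apply the shoelace (surveyor's) formula: 2A = Σ (x_i·y_{i+1} − x_{i+1}·y_i), indices taken mod 6.
Cross-terms: 18, 5, 55, -16, 0, 6  ⇒  Σ = 68
Area = |Σ|/2 = 34.

34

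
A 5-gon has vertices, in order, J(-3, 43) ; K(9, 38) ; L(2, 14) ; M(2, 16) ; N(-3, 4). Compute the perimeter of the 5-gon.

92

|JK| = √((12)² + (-5)²) = √169 = 13
|KL| = √((-7)² + (-24)²) = √625 = 25
|LM| = √((0)² + (2)²) = √4 = 2
|MN| = √((-5)² + (-12)²) = √169 = 13
|NJ| = √((0)² + (39)²) = √1521 = 39
Perimeter = 13 + 25 + 2 + 13 + 39 = 92.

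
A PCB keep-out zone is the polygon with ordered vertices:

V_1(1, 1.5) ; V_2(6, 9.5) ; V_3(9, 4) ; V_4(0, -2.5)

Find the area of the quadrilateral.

Apply the shoelace formula: 2A = Σ (x_i·y_{i+1} − x_{i+1}·y_i), indices taken mod 4.
V_1→V_2: (1)(9.5) − (6)(1.5) = 0.5
V_2→V_3: (6)(4) − (9)(9.5) = -61.5
V_3→V_4: (9)(-2.5) − (0)(4) = -22.5
V_4→V_1: (0)(1.5) − (1)(-2.5) = 2.5
Σ = -81
Area = |Σ|/2 = 40.5.

40.5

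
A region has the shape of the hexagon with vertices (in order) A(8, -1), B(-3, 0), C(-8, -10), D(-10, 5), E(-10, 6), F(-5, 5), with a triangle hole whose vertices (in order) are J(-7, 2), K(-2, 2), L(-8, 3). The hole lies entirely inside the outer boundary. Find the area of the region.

86.5

Outer boundary:
Cross-terms: -3, 30, -140, -10, -20, -35  ⇒  Σ = -178
Area = |Σ|/2 = 89.
Hole:
Apply the shoelace formula: 2A = Σ (x_i·y_{i+1} − x_{i+1}·y_i), indices taken mod 3.
Σ = (-10) + (10) + (5) = 5
Area = |Σ|/2 = 2.5.
Net area = 89 − 2.5 = 86.5.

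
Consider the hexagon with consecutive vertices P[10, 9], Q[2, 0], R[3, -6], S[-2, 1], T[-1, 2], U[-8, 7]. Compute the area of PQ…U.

Apply Gauss's area formula: 2A = Σ (x_i·y_{i+1} − x_{i+1}·y_i), indices taken mod 6.
Σ = (-18) + (-12) + (-9) + (-3) + (9) + (-142) = -175
Area = |Σ|/2 = 87.5.

87.5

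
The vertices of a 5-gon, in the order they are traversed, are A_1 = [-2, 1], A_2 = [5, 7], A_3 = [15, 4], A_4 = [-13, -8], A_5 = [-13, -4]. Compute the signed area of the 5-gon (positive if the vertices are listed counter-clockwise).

Σ = (-19) + (-85) + (-68) + (-52) + (-21) = -245
Signed area = Σ/2 = -122.5 (negative ⇒ clockwise traversal).

-122.5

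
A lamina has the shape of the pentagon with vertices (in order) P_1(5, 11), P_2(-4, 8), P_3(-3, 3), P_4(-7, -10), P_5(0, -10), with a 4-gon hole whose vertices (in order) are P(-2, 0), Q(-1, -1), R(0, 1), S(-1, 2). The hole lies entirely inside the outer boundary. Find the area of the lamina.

Outer boundary:
Apply the surveyor's formula: 2A = Σ (x_i·y_{i+1} − x_{i+1}·y_i), indices taken mod 5.
Cross-terms: 84, 12, 51, 70, 50  ⇒  Σ = 267
Area = |Σ|/2 = 133.5.
Hole:
Apply Gauss's area formula: 2A = Σ (x_i·y_{i+1} − x_{i+1}·y_i), indices taken mod 4.
Σ = (2) + (-1) + (1) + (4) = 6
Area = |Σ|/2 = 3.
Net area = 133.5 − 3 = 130.5.

130.5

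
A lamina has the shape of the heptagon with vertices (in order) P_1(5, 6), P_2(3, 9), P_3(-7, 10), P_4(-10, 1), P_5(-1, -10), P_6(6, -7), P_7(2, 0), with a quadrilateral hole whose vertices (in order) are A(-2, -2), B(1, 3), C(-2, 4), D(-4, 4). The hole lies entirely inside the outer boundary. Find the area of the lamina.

Outer boundary:
Apply the shoelace formula: 2A = Σ (x_i·y_{i+1} − x_{i+1}·y_i), indices taken mod 7.
Σ = (27) + (93) + (93) + (101) + (67) + (14) + (12) = 407
Area = |Σ|/2 = 203.5.
Hole:
Apply the shoelace (surveyor's) formula: 2A = Σ (x_i·y_{i+1} − x_{i+1}·y_i), indices taken mod 4.
A→B: (-2)(3) − (1)(-2) = -4
B→C: (1)(4) − (-2)(3) = 10
C→D: (-2)(4) − (-4)(4) = 8
D→A: (-4)(-2) − (-2)(4) = 16
Σ = 30
Area = |Σ|/2 = 15.
Net area = 203.5 − 15 = 188.5.

188.5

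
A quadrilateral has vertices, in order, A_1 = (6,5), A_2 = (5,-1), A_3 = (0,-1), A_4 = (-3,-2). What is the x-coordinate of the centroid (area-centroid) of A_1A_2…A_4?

Apply Gauss's area formula. First the cross-terms c_i = x_i·y_{i+1} − x_{i+1}·y_i:
  -31, -5, -3, -3  ⇒  2A = -42, A = -21.
Then Σ (x_i + x_{i+1})·c_i = -366, so x̄ = -366 / (6·(-21)) = 61/21.

61/21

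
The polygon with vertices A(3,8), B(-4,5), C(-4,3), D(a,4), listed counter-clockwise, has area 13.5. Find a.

Write out the shoelace sum; only the two edges meeting at D involve a:
2·Area = [((-4)·4 − a·3) + (a·8 − 3·4)] + 55
       = 5·a + 27 = 27
⇒ a = 0.

0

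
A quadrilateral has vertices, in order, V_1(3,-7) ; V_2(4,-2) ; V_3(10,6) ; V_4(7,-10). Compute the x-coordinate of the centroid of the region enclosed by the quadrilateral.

1834/285

Apply the shoelace formula. First the cross-terms c_i = x_i·y_{i+1} − x_{i+1}·y_i:
  22, 44, -142, -19  ⇒  2A = -95, A = -47.5.
Then Σ (x_i + x_{i+1})·c_i = -1834, so x̄ = -1834 / (6·(-47.5)) = 1834/285.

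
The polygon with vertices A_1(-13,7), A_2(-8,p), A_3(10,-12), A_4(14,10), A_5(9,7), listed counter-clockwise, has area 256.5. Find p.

3

Write out the shoelace sum; only the two edges meeting at A_2 involve p:
2·Area = [((-13)·p − (-8)·7) + ((-8)·(-12) − 10·p)] + 430
       = -23·p + 582 = 513
⇒ p = 3.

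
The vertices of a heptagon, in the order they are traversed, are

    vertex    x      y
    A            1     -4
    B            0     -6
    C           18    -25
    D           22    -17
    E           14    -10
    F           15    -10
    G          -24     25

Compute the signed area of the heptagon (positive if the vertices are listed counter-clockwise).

Σ = (-6) + (108) + (244) + (18) + (10) + (135) + (71) = 580
Signed area = Σ/2 = 290 (positive ⇒ counter-clockwise traversal).

290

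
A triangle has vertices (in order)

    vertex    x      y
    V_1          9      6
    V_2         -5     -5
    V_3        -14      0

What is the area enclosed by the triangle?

Apply the surveyor's formula: 2A = Σ (x_i·y_{i+1} − x_{i+1}·y_i), indices taken mod 3.
Σ = (-15) + (-70) + (-84) = -169
Area = |Σ|/2 = 84.5.

84.5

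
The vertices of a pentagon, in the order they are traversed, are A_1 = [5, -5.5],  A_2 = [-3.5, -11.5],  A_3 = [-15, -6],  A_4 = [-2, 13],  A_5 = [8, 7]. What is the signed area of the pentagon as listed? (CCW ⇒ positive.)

-316.125

Apply the surveyor's formula: 2A = Σ (x_i·y_{i+1} − x_{i+1}·y_i), indices taken mod 5.
Σ = (-76.75) + (-151.5) + (-207) + (-118) + (-79) = -632.25
Signed area = Σ/2 = -316.125 (negative ⇒ clockwise traversal).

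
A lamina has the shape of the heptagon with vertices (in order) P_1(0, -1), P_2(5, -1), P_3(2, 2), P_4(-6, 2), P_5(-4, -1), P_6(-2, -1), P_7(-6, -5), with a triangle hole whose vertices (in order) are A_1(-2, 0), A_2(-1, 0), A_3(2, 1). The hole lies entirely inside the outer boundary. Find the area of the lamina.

29

Outer boundary:
P_1→P_2: (0)(-1) − (5)(-1) = 5
P_2→P_3: (5)(2) − (2)(-1) = 12
P_3→P_4: (2)(2) − (-6)(2) = 16
P_4→P_5: (-6)(-1) − (-4)(2) = 14
P_5→P_6: (-4)(-1) − (-2)(-1) = 2
P_6→P_7: (-2)(-5) − (-6)(-1) = 4
P_7→P_1: (-6)(-1) − (0)(-5) = 6
Σ = 59
Area = |Σ|/2 = 29.5.
Hole:
Σ = (0) + (-1) + (2) = 1
Area = |Σ|/2 = 0.5.
Net area = 29.5 − 0.5 = 29.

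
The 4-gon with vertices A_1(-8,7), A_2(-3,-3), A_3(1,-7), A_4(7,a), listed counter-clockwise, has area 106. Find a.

The doubled signed area Σ (x_i y_{i+1} − x_{i+1} y_i) is linear in a.
With a=0 it equals 167; the coefficient of a is 9 (from the two edges through A_4).
So 9·a + 167 = 2·106 = 212 ⇒ a = 5.

5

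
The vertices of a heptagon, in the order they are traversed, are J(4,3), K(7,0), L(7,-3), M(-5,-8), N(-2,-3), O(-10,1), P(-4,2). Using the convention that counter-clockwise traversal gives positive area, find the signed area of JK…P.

Apply Gauss's area formula: 2A = Σ (x_i·y_{i+1} − x_{i+1}·y_i), indices taken mod 7.
Σ = (-21) + (-21) + (-71) + (-1) + (-32) + (-16) + (-20) = -182
Signed area = Σ/2 = -91 (negative ⇒ clockwise traversal).

-91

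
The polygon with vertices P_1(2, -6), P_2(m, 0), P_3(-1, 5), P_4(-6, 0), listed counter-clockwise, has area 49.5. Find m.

3

The doubled signed area Σ (x_i y_{i+1} − x_{i+1} y_i) is linear in m.
With m=0 it equals 66; the coefficient of m is 11 (from the two edges through P_2).
So 11·m + 66 = 2·49.5 = 99 ⇒ m = 3.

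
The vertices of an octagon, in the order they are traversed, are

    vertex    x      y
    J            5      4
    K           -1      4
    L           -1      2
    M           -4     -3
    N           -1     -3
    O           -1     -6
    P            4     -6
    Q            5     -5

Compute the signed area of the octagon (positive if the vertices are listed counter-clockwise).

Σ = (24) + (2) + (11) + (9) + (3) + (30) + (10) + (45) = 134
Signed area = Σ/2 = 67 (positive ⇒ counter-clockwise traversal).

67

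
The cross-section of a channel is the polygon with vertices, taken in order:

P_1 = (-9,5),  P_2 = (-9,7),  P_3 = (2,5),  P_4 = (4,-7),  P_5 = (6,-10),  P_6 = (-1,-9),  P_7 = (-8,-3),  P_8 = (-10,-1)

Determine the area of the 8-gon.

Σ = (-18) + (-59) + (-34) + (2) + (-64) + (-69) + (-22) + (-59) = -323
Area = |Σ|/2 = 161.5.

161.5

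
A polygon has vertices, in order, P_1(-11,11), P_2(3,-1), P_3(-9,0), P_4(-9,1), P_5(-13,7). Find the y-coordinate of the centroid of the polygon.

Apply the shoelace (surveyor's) formula. First the cross-terms c_i = x_i·y_{i+1} − x_{i+1}·y_i:
  -22, -9, -9, -50, -66  ⇒  2A = -156, A = -78.
Then Σ (y_i + y_{i+1})·c_i = -1808, so ȳ = -1808 / (6·(-78)) = 452/117.

452/117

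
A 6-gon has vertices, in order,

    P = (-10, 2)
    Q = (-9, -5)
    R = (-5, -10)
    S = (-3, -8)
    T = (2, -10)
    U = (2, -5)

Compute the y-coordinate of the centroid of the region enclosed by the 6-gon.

Apply the shoelace formula. First the cross-terms c_i = x_i·y_{i+1} − x_{i+1}·y_i:
  68, 65, 10, 46, 10, -46  ⇒  2A = 153, A = 76.5.
Then Σ (y_i + y_{i+1})·c_i = -2199, so ȳ = -2199 / (6·76.5) = -733/153.

-733/153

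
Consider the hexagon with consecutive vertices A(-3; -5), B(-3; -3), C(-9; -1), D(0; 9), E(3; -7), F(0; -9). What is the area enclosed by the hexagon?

96

Apply Gauss's area formula: 2A = Σ (x_i·y_{i+1} − x_{i+1}·y_i), indices taken mod 6.
Σ = (-6) + (-24) + (-81) + (-27) + (-27) + (-27) = -192
Area = |Σ|/2 = 96.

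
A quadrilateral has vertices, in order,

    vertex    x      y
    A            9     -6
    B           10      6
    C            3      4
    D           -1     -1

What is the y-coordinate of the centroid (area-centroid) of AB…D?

Apply Gauss's area formula. First the cross-terms c_i = x_i·y_{i+1} − x_{i+1}·y_i:
  114, 22, 1, 15  ⇒  2A = 152, A = 76.
Then Σ (y_i + y_{i+1})·c_i = 118, so ȳ = 118 / (6·76) = 59/228.

59/228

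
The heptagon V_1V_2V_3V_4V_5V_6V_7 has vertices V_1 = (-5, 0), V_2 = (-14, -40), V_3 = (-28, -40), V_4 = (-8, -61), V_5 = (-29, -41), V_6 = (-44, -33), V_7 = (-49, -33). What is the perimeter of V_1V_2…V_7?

190

|V_1V_2| = √((-9)² + (-40)²) = √1681 = 41
|V_2V_3| = √((-14)² + (0)²) = √196 = 14
|V_3V_4| = √((20)² + (-21)²) = √841 = 29
|V_4V_5| = √((-21)² + (20)²) = √841 = 29
|V_5V_6| = √((-15)² + (8)²) = √289 = 17
|V_6V_7| = √((-5)² + (0)²) = √25 = 5
|V_7V_1| = √((44)² + (33)²) = √3025 = 55
Perimeter = 41 + 14 + 29 + 29 + 17 + 5 + 55 = 190.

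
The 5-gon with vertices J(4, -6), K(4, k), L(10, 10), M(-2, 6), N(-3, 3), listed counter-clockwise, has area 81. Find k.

0

Write out the shoelace sum; only the two edges meeting at K involve k:
2·Area = [(4·k − 4·(-6)) + (4·10 − 10·k)] + 98
       = -6·k + 162 = 162
⇒ k = 0.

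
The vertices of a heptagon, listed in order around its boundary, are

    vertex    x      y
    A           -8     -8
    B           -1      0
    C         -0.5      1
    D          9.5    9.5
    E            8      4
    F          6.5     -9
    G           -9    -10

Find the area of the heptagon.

Apply the shoelace (surveyor's) formula: 2A = Σ (x_i·y_{i+1} − x_{i+1}·y_i), indices taken mod 7.
A→B: (-8)(0) − (-1)(-8) = -8
B→C: (-1)(1) − (-0.5)(0) = -1
C→D: (-0.5)(9.5) − (9.5)(1) = -14.25
D→E: (9.5)(4) − (8)(9.5) = -38
E→F: (8)(-9) − (6.5)(4) = -98
F→G: (6.5)(-10) − (-9)(-9) = -146
G→A: (-9)(-8) − (-8)(-10) = -8
Σ = -313.25
Area = |Σ|/2 = 156.625.

156.625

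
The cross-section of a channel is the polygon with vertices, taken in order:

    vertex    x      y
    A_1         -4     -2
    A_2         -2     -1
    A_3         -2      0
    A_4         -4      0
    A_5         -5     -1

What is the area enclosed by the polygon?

Apply the surveyor's formula: 2A = Σ (x_i·y_{i+1} − x_{i+1}·y_i), indices taken mod 5.
A_1→A_2: (-4)(-1) − (-2)(-2) = 0
A_2→A_3: (-2)(0) − (-2)(-1) = -2
A_3→A_4: (-2)(0) − (-4)(0) = 0
A_4→A_5: (-4)(-1) − (-5)(0) = 4
A_5→A_1: (-5)(-2) − (-4)(-1) = 6
Σ = 8
Area = |Σ|/2 = 4.

4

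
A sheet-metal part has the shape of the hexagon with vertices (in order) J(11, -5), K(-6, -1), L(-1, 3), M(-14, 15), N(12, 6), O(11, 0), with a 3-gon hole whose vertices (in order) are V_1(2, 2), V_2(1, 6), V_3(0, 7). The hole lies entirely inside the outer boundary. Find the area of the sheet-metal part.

207.5

Outer boundary:
Apply the surveyor's formula: 2A = Σ (x_i·y_{i+1} − x_{i+1}·y_i), indices taken mod 6.
Σ = (-41) + (-19) + (27) + (-264) + (-66) + (-55) = -418
Area = |Σ|/2 = 209.
Hole:
Apply the surveyor's formula: 2A = Σ (x_i·y_{i+1} − x_{i+1}·y_i), indices taken mod 3.
V_1→V_2: (2)(6) − (1)(2) = 10
V_2→V_3: (1)(7) − (0)(6) = 7
V_3→V_1: (0)(2) − (2)(7) = -14
Σ = 3
Area = |Σ|/2 = 1.5.
Net area = 209 − 1.5 = 207.5.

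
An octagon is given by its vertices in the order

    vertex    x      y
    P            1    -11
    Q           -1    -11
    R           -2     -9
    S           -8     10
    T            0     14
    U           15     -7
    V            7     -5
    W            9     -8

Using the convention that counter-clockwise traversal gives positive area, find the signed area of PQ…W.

Apply Gauss's area formula: 2A = Σ (x_i·y_{i+1} − x_{i+1}·y_i), indices taken mod 8.
P→Q: (1)(-11) − (-1)(-11) = -22
Q→R: (-1)(-9) − (-2)(-11) = -13
R→S: (-2)(10) − (-8)(-9) = -92
S→T: (-8)(14) − (0)(10) = -112
T→U: (0)(-7) − (15)(14) = -210
U→V: (15)(-5) − (7)(-7) = -26
V→W: (7)(-8) − (9)(-5) = -11
W→P: (9)(-11) − (1)(-8) = -91
Σ = -577
Signed area = Σ/2 = -288.5 (negative ⇒ clockwise traversal).

-288.5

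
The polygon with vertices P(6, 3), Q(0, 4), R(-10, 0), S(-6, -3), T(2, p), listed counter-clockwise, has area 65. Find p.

-2

Write out the shoelace sum; only the two edges meeting at T involve p:
2·Area = [((-6)·p − 2·(-3)) + (2·3 − 6·p)] + 94
       = -12·p + 106 = 130
⇒ p = -2.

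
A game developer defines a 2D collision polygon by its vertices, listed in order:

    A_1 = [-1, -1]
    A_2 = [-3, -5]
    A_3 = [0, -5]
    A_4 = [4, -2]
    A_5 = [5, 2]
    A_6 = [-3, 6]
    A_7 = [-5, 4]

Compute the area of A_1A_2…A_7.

59

Apply the shoelace formula: 2A = Σ (x_i·y_{i+1} − x_{i+1}·y_i), indices taken mod 7.
Cross-terms: 2, 15, 20, 18, 36, 18, 9  ⇒  Σ = 118
Area = |Σ|/2 = 59.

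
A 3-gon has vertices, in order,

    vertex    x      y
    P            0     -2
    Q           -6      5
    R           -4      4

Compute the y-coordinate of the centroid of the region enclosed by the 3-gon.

7/3

Apply the surveyor's formula. First the cross-terms c_i = x_i·y_{i+1} − x_{i+1}·y_i:
  -12, -4, 8  ⇒  2A = -8, A = -4.
Then Σ (y_i + y_{i+1})·c_i = -56, so ȳ = -56 / (6·(-4)) = 7/3.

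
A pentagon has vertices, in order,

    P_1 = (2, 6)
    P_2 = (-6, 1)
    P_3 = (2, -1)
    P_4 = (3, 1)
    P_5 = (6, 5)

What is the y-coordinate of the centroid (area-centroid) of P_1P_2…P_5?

101/41

Apply the shoelace (surveyor's) formula. First the cross-terms c_i = x_i·y_{i+1} − x_{i+1}·y_i:
  38, 4, 5, 9, 26  ⇒  2A = 82, A = 41.
Then Σ (y_i + y_{i+1})·c_i = 606, so ȳ = 606 / (6·41) = 101/41.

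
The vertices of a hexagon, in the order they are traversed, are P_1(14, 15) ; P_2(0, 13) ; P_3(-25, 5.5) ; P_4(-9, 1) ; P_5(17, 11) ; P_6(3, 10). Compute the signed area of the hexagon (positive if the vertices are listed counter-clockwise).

228.75

Apply the shoelace formula: 2A = Σ (x_i·y_{i+1} − x_{i+1}·y_i), indices taken mod 6.
Cross-terms: 182, 325, 24.5, -116, 137, -95  ⇒  Σ = 457.5
Signed area = Σ/2 = 228.75 (positive ⇒ counter-clockwise traversal).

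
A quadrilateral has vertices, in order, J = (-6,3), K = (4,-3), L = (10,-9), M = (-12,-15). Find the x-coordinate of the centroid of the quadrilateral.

-7/3

Apply Gauss's area formula. First the cross-terms c_i = x_i·y_{i+1} − x_{i+1}·y_i:
  6, -6, -258, -126  ⇒  2A = -384, A = -192.
Then Σ (x_i + x_{i+1})·c_i = 2688, so x̄ = 2688 / (6·(-192)) = -7/3.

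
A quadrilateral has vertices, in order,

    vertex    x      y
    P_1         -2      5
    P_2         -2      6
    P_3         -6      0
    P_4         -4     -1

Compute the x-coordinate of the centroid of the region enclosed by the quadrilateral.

Apply the shoelace (surveyor's) formula. First the cross-terms c_i = x_i·y_{i+1} − x_{i+1}·y_i:
  -2, 36, 6, -22  ⇒  2A = 18, A = 9.
Then Σ (x_i + x_{i+1})·c_i = -208, so x̄ = -208 / (6·9) = -104/27.

-104/27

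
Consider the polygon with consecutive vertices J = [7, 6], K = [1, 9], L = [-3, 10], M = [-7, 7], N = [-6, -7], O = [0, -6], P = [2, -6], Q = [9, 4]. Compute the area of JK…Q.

J→K: (7)(9) − (1)(6) = 57
K→L: (1)(10) − (-3)(9) = 37
L→M: (-3)(7) − (-7)(10) = 49
M→N: (-7)(-7) − (-6)(7) = 91
N→O: (-6)(-6) − (0)(-7) = 36
O→P: (0)(-6) − (2)(-6) = 12
P→Q: (2)(4) − (9)(-6) = 62
Q→J: (9)(6) − (7)(4) = 26
Σ = 370
Area = |Σ|/2 = 185.

185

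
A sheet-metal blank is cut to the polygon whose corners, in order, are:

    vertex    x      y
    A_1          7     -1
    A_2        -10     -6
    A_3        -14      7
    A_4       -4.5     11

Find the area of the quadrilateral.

Σ = (-52) + (-154) + (-122.5) + (-72.5) = -401
Area = |Σ|/2 = 200.5.

200.5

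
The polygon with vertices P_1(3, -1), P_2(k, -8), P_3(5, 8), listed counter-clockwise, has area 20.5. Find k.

6

Write out the shoelace sum; only the two edges meeting at P_2 involve k:
2·Area = [(3·(-8) − k·(-1)) + (k·8 − 5·(-8))] + -29
       = 9·k + -13 = 41
⇒ k = 6.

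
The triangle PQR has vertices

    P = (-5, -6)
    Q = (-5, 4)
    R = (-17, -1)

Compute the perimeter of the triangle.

36

|PQ| = √((0)² + (10)²) = √100 = 10
|QR| = √((-12)² + (-5)²) = √169 = 13
|RP| = √((12)² + (-5)²) = √169 = 13
Perimeter = 10 + 13 + 13 = 36.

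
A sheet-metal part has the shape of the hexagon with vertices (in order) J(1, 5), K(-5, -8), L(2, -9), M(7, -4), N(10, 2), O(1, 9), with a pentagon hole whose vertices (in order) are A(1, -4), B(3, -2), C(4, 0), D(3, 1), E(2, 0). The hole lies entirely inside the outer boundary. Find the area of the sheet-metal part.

129.5

Outer boundary:
Apply the shoelace (surveyor's) formula: 2A = Σ (x_i·y_{i+1} − x_{i+1}·y_i), indices taken mod 6.
J→K: (1)(-8) − (-5)(5) = 17
K→L: (-5)(-9) − (2)(-8) = 61
L→M: (2)(-4) − (7)(-9) = 55
M→N: (7)(2) − (10)(-4) = 54
N→O: (10)(9) − (1)(2) = 88
O→J: (1)(5) − (1)(9) = -4
Σ = 271
Area = |Σ|/2 = 135.5.
Hole:
Apply the shoelace (surveyor's) formula: 2A = Σ (x_i·y_{i+1} − x_{i+1}·y_i), indices taken mod 5.
A→B: (1)(-2) − (3)(-4) = 10
B→C: (3)(0) − (4)(-2) = 8
C→D: (4)(1) − (3)(0) = 4
D→E: (3)(0) − (2)(1) = -2
E→A: (2)(-4) − (1)(0) = -8
Σ = 12
Area = |Σ|/2 = 6.
Net area = 135.5 − 6 = 129.5.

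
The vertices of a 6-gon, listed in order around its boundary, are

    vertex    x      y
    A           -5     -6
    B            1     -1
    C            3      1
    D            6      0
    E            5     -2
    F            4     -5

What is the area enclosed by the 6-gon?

Apply the shoelace (surveyor's) formula: 2A = Σ (x_i·y_{i+1} − x_{i+1}·y_i), indices taken mod 6.
Cross-terms: 11, 4, -6, -12, -17, -49  ⇒  Σ = -69
Area = |Σ|/2 = 34.5.

34.5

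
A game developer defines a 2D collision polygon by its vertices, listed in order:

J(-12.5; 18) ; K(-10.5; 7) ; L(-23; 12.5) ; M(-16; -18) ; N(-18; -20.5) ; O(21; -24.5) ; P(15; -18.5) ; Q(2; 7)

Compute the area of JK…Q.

932.625

Apply Gauss's area formula: 2A = Σ (x_i·y_{i+1} − x_{i+1}·y_i), indices taken mod 8.
Cross-terms: 101.5, 29.75, 614, 4, 871.5, -21, 142, 123.5  ⇒  Σ = 1865.25
Area = |Σ|/2 = 932.625.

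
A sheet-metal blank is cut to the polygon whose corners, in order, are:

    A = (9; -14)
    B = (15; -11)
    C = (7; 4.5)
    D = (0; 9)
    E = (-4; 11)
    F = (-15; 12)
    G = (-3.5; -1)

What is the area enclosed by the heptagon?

Σ = (111) + (144.5) + (63) + (36) + (117) + (57) + (58) = 586.5
Area = |Σ|/2 = 293.25.

293.25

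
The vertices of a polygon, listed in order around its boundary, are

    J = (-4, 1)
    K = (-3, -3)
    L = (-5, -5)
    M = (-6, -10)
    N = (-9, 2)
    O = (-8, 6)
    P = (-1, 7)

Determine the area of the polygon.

Apply the shoelace formula: 2A = Σ (x_i·y_{i+1} − x_{i+1}·y_i), indices taken mod 7.
Cross-terms: 15, 0, 20, -102, -38, -50, 27  ⇒  Σ = -128
Area = |Σ|/2 = 64.

64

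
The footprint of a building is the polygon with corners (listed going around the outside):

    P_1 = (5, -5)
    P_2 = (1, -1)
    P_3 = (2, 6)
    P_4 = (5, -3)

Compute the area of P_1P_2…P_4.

19

Apply the shoelace (surveyor's) formula: 2A = Σ (x_i·y_{i+1} − x_{i+1}·y_i), indices taken mod 4.
P_1→P_2: (5)(-1) − (1)(-5) = 0
P_2→P_3: (1)(6) − (2)(-1) = 8
P_3→P_4: (2)(-3) − (5)(6) = -36
P_4→P_1: (5)(-5) − (5)(-3) = -10
Σ = -38
Area = |Σ|/2 = 19.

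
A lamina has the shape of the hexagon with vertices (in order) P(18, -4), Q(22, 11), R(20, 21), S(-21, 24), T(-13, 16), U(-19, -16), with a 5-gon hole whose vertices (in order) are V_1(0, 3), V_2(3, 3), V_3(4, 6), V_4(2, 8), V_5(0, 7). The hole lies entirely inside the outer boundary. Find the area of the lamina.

Outer boundary:
Apply Gauss's area formula: 2A = Σ (x_i·y_{i+1} − x_{i+1}·y_i), indices taken mod 6.
Σ = (286) + (242) + (921) + (-24) + (512) + (364) = 2301
Area = |Σ|/2 = 1150.5.
Hole:
Apply Gauss's area formula: 2A = Σ (x_i·y_{i+1} − x_{i+1}·y_i), indices taken mod 5.
Cross-terms: -9, 6, 20, 14, 0  ⇒  Σ = 31
Area = |Σ|/2 = 15.5.
Net area = 1150.5 − 15.5 = 1135.

1135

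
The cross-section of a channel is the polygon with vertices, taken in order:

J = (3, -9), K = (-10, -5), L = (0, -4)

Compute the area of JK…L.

Apply the shoelace (surveyor's) formula: 2A = Σ (x_i·y_{i+1} − x_{i+1}·y_i), indices taken mod 3.
Σ = (-105) + (40) + (12) = -53
Area = |Σ|/2 = 26.5.

26.5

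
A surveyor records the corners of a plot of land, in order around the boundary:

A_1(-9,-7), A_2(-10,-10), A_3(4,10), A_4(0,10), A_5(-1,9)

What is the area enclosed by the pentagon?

Cross-terms: 20, -60, 40, 10, 88  ⇒  Σ = 98
Area = |Σ|/2 = 49.

49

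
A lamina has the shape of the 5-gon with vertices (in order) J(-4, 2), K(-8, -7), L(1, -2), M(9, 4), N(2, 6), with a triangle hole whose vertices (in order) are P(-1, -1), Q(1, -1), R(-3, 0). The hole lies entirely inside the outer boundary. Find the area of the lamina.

Outer boundary:
Apply Gauss's area formula: 2A = Σ (x_i·y_{i+1} − x_{i+1}·y_i), indices taken mod 5.
Cross-terms: 44, 23, 22, 46, 28  ⇒  Σ = 163
Area = |Σ|/2 = 81.5.
Hole:
Σ = (2) + (-3) + (3) = 2
Area = |Σ|/2 = 1.
Net area = 81.5 − 1 = 80.5.

80.5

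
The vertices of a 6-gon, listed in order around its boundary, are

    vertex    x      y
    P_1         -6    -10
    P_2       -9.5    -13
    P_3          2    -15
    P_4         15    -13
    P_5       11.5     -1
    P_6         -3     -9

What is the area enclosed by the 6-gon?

Apply Gauss's area formula: 2A = Σ (x_i·y_{i+1} − x_{i+1}·y_i), indices taken mod 6.
P_1→P_2: (-6)(-13) − (-9.5)(-10) = -17
P_2→P_3: (-9.5)(-15) − (2)(-13) = 168.5
P_3→P_4: (2)(-13) − (15)(-15) = 199
P_4→P_5: (15)(-1) − (11.5)(-13) = 134.5
P_5→P_6: (11.5)(-9) − (-3)(-1) = -106.5
P_6→P_1: (-3)(-10) − (-6)(-9) = -24
Σ = 354.5
Area = |Σ|/2 = 177.25.

177.25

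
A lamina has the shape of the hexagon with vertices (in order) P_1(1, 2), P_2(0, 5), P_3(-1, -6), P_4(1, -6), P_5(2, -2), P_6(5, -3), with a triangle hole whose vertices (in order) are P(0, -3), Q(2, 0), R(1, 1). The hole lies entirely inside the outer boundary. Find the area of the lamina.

Outer boundary:
Σ = (5) + (5) + (12) + (10) + (4) + (13) = 49
Area = |Σ|/2 = 24.5.
Hole:
P→Q: (0)(0) − (2)(-3) = 6
Q→R: (2)(1) − (1)(0) = 2
R→P: (1)(-3) − (0)(1) = -3
Σ = 5
Area = |Σ|/2 = 2.5.
Net area = 24.5 − 2.5 = 22.

22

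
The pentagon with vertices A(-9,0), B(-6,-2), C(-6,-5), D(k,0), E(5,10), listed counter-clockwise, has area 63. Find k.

0

Write out the shoelace sum; only the two edges meeting at D involve k:
2·Area = [((-6)·0 − k·(-5)) + (k·10 − 5·0)] + 126
       = 15·k + 126 = 126
⇒ k = 0.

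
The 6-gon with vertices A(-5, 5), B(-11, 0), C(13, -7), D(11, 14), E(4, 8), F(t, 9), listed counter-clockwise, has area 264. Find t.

-8

The doubled signed area Σ (x_i y_{i+1} − x_{i+1} y_i) is linear in t.
With t=0 it equals 504; the coefficient of t is -3 (from the two edges through F).
So -3·t + 504 = 2·264 = 528 ⇒ t = -8.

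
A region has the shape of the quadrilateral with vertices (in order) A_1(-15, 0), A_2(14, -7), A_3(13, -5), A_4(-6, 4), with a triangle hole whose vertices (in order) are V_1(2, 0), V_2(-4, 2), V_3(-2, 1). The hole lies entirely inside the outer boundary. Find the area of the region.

103

Outer boundary:
Σ = (105) + (21) + (22) + (60) = 208
Area = |Σ|/2 = 104.
Hole:
Apply the shoelace (surveyor's) formula: 2A = Σ (x_i·y_{i+1} − x_{i+1}·y_i), indices taken mod 3.
Σ = (4) + (0) + (-2) = 2
Area = |Σ|/2 = 1.
Net area = 104 − 1 = 103.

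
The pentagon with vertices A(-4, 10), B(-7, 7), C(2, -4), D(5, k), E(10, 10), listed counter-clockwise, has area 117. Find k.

4

Write out the shoelace sum; only the two edges meeting at D involve k:
2·Area = [(2·k − 5·(-4)) + (5·10 − 10·k)] + 196
       = -8·k + 266 = 234
⇒ k = 4.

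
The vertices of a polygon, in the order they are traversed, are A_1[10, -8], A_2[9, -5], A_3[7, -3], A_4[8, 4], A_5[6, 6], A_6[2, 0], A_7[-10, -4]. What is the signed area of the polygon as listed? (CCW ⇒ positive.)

103

Apply the surveyor's formula: 2A = Σ (x_i·y_{i+1} − x_{i+1}·y_i), indices taken mod 7.
Σ = (22) + (8) + (52) + (24) + (-12) + (-8) + (120) = 206
Signed area = Σ/2 = 103 (positive ⇒ counter-clockwise traversal).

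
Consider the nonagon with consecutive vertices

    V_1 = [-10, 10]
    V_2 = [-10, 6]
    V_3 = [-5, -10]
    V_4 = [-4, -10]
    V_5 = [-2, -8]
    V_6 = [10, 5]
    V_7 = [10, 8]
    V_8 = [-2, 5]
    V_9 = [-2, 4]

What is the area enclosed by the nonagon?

Apply the shoelace formula: 2A = Σ (x_i·y_{i+1} − x_{i+1}·y_i), indices taken mod 9.
Σ = (40) + (130) + (10) + (12) + (70) + (30) + (66) + (2) + (20) = 380
Area = |Σ|/2 = 190.

190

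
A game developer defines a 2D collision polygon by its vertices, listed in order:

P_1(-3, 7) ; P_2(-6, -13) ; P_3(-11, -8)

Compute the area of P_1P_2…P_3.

Apply the shoelace formula: 2A = Σ (x_i·y_{i+1} − x_{i+1}·y_i), indices taken mod 3.
Σ = (81) + (-95) + (-101) = -115
Area = |Σ|/2 = 57.5.

57.5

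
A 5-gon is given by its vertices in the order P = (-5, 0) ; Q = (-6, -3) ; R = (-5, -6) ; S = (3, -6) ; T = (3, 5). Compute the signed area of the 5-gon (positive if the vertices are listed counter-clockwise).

71

Cross-terms: 15, 21, 48, 33, 25  ⇒  Σ = 142
Signed area = Σ/2 = 71 (positive ⇒ counter-clockwise traversal).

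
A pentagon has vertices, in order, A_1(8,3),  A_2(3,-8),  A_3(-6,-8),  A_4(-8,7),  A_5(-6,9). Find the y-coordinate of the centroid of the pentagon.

Apply Gauss's area formula. First the cross-terms c_i = x_i·y_{i+1} − x_{i+1}·y_i:
  -73, -72, -106, -30, -90  ⇒  2A = -371, A = -185.5.
Then Σ (y_i + y_{i+1})·c_i = 63, so ȳ = 63 / (6·(-185.5)) = -3/53.

-3/53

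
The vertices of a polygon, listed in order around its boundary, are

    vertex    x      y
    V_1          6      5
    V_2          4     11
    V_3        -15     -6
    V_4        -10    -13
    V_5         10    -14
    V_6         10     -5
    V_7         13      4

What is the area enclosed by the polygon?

V_1→V_2: (6)(11) − (4)(5) = 46
V_2→V_3: (4)(-6) − (-15)(11) = 141
V_3→V_4: (-15)(-13) − (-10)(-6) = 135
V_4→V_5: (-10)(-14) − (10)(-13) = 270
V_5→V_6: (10)(-5) − (10)(-14) = 90
V_6→V_7: (10)(4) − (13)(-5) = 105
V_7→V_1: (13)(5) − (6)(4) = 41
Σ = 828
Area = |Σ|/2 = 414.

414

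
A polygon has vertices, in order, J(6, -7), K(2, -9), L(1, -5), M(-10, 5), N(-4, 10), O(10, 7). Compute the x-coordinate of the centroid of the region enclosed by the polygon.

Apply the shoelace formula. First the cross-terms c_i = x_i·y_{i+1} − x_{i+1}·y_i:
  -40, -1, -45, -80, -128, -112  ⇒  2A = -406, A = -203.
Then Σ (x_i + x_{i+1})·c_i = -1358, so x̄ = -1358 / (6·(-203)) = 97/87.

97/87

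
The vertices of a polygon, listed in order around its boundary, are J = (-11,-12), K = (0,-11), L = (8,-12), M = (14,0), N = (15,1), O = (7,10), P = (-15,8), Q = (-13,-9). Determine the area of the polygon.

Apply Gauss's area formula: 2A = Σ (x_i·y_{i+1} − x_{i+1}·y_i), indices taken mod 8.
Σ = (121) + (88) + (168) + (14) + (143) + (206) + (239) + (57) = 1036
Area = |Σ|/2 = 518.

518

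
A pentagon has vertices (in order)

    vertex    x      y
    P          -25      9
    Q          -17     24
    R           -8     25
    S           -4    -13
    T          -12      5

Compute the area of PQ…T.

317.5

Cross-terms: -447, -233, 204, -176, 17  ⇒  Σ = -635
Area = |Σ|/2 = 317.5.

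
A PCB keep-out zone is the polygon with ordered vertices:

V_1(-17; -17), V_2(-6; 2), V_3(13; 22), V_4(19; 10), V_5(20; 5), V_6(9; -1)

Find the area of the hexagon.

Apply Gauss's area formula: 2A = Σ (x_i·y_{i+1} − x_{i+1}·y_i), indices taken mod 6.
V_1→V_2: (-17)(2) − (-6)(-17) = -136
V_2→V_3: (-6)(22) − (13)(2) = -158
V_3→V_4: (13)(10) − (19)(22) = -288
V_4→V_5: (19)(5) − (20)(10) = -105
V_5→V_6: (20)(-1) − (9)(5) = -65
V_6→V_1: (9)(-17) − (-17)(-1) = -170
Σ = -922
Area = |Σ|/2 = 461.

461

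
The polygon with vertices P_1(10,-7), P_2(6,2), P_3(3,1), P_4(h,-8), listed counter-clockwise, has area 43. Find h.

Write out the shoelace sum; only the two edges meeting at P_4 involve h:
2·Area = [(3·(-8) − h·1) + (h·(-7) − 10·(-8))] + 62
       = -8·h + 118 = 86
⇒ h = 4.

4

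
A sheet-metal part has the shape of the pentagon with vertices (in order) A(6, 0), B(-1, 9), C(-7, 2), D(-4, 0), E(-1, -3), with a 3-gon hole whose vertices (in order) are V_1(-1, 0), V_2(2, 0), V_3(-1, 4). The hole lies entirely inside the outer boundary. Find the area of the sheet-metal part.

70.5

Outer boundary:
Apply the shoelace formula: 2A = Σ (x_i·y_{i+1} − x_{i+1}·y_i), indices taken mod 5.
Σ = (54) + (61) + (8) + (12) + (18) = 153
Area = |Σ|/2 = 76.5.
Hole:
Apply the shoelace (surveyor's) formula: 2A = Σ (x_i·y_{i+1} − x_{i+1}·y_i), indices taken mod 3.
Σ = (0) + (8) + (4) = 12
Area = |Σ|/2 = 6.
Net area = 76.5 − 6 = 70.5.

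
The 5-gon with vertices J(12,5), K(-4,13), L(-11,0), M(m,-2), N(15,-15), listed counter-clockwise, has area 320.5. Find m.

Write out the shoelace sum; only the two edges meeting at M involve m:
2·Area = [((-11)·(-2) − m·0) + (m·(-15) − 15·(-2))] + 574
       = -15·m + 626 = 641
⇒ m = -1.

-1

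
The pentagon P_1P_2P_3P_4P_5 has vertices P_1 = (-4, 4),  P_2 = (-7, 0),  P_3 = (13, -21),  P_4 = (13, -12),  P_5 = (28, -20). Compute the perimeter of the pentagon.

100

|P_1P_2| = √((-3)² + (-4)²) = √25 = 5
|P_2P_3| = √((20)² + (-21)²) = √841 = 29
|P_3P_4| = √((0)² + (9)²) = √81 = 9
|P_4P_5| = √((15)² + (-8)²) = √289 = 17
|P_5P_1| = √((-32)² + (24)²) = √1600 = 40
Perimeter = 5 + 29 + 9 + 17 + 40 = 100.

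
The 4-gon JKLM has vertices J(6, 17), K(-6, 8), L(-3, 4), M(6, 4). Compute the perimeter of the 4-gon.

42

|JK| = √((-12)² + (-9)²) = √225 = 15
|KL| = √((3)² + (-4)²) = √25 = 5
|LM| = √((9)² + (0)²) = √81 = 9
|MJ| = √((0)² + (13)²) = √169 = 13
Perimeter = 15 + 5 + 9 + 13 = 42.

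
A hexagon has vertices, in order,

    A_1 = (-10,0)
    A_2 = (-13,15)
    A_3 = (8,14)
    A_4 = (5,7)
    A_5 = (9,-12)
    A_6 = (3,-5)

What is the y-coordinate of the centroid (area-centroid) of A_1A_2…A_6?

Apply the shoelace formula. First the cross-terms c_i = x_i·y_{i+1} − x_{i+1}·y_i:
  -150, -302, -14, -123, -9, -50  ⇒  2A = -648, A = -324.
Then Σ (y_i + y_{i+1})·c_i = -10284, so ȳ = -10284 / (6·(-324)) = 857/162.

857/162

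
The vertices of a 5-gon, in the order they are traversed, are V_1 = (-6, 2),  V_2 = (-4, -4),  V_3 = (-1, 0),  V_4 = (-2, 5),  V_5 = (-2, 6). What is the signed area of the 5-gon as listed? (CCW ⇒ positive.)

26.5

Apply the surveyor's formula: 2A = Σ (x_i·y_{i+1} − x_{i+1}·y_i), indices taken mod 5.
Cross-terms: 32, -4, -5, -2, 32  ⇒  Σ = 53
Signed area = Σ/2 = 26.5 (positive ⇒ counter-clockwise traversal).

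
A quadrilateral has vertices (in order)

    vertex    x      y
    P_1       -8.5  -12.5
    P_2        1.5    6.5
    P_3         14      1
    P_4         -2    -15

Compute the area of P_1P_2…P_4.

Apply the surveyor's formula: 2A = Σ (x_i·y_{i+1} − x_{i+1}·y_i), indices taken mod 4.
P_1→P_2: (-8.5)(6.5) − (1.5)(-12.5) = -36.5
P_2→P_3: (1.5)(1) − (14)(6.5) = -89.5
P_3→P_4: (14)(-15) − (-2)(1) = -208
P_4→P_1: (-2)(-12.5) − (-8.5)(-15) = -102.5
Σ = -436.5
Area = |Σ|/2 = 218.25.

218.25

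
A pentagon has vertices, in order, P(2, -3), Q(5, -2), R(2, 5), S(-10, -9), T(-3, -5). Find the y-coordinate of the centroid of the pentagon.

Apply the shoelace formula. First the cross-terms c_i = x_i·y_{i+1} − x_{i+1}·y_i:
  11, 29, 32, 23, 19  ⇒  2A = 114, A = 57.
Then Σ (y_i + y_{i+1})·c_i = -570, so ȳ = -570 / (6·57) = -5/3.

-5/3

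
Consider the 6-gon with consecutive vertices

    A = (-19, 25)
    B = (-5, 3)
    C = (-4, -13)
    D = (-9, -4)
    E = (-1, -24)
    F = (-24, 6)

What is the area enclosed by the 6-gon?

Apply the shoelace (surveyor's) formula: 2A = Σ (x_i·y_{i+1} − x_{i+1}·y_i), indices taken mod 6.
Cross-terms: 68, 77, -101, 212, -582, -486  ⇒  Σ = -812
Area = |Σ|/2 = 406.

406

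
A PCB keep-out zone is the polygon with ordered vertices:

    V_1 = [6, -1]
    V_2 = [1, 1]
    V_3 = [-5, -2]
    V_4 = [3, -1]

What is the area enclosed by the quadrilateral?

12

Apply the surveyor's formula: 2A = Σ (x_i·y_{i+1} − x_{i+1}·y_i), indices taken mod 4.
Σ = (7) + (3) + (11) + (3) = 24
Area = |Σ|/2 = 12.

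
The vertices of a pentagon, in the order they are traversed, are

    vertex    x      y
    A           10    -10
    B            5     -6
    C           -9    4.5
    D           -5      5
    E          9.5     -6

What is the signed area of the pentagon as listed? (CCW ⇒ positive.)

Apply the shoelace formula: 2A = Σ (x_i·y_{i+1} − x_{i+1}·y_i), indices taken mod 5.
A→B: (10)(-6) − (5)(-10) = -10
B→C: (5)(4.5) − (-9)(-6) = -31.5
C→D: (-9)(5) − (-5)(4.5) = -22.5
D→E: (-5)(-6) − (9.5)(5) = -17.5
E→A: (9.5)(-10) − (10)(-6) = -35
Σ = -116.5
Signed area = Σ/2 = -58.25 (negative ⇒ clockwise traversal).

-58.25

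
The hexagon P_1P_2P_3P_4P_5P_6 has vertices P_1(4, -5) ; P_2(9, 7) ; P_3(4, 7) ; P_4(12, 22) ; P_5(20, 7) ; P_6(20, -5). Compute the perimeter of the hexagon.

|P_1P_2| = √((5)² + (12)²) = √169 = 13
|P_2P_3| = √((-5)² + (0)²) = √25 = 5
|P_3P_4| = √((8)² + (15)²) = √289 = 17
|P_4P_5| = √((8)² + (-15)²) = √289 = 17
|P_5P_6| = √((0)² + (-12)²) = √144 = 12
|P_6P_1| = √((-16)² + (0)²) = √256 = 16
Perimeter = 13 + 5 + 17 + 17 + 12 + 16 = 80.

80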